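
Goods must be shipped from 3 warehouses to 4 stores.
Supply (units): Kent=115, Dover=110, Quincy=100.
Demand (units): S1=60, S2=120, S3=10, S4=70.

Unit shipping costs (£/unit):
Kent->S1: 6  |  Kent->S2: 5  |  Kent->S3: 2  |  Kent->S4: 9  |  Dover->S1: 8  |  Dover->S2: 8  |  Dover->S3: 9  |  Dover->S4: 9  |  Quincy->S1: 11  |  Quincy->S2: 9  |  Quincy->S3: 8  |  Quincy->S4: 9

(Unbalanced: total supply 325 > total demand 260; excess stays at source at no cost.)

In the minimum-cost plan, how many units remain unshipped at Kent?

An optimal plan:
  Kent→S2: 105 units
  Kent→S3: 10 units
  Dover→S1: 60 units
  Dover→S2: 15 units
  Quincy→S4: 70 units
Total cost = £1775.
Kent ships 115 of its 115, leaving 0.

0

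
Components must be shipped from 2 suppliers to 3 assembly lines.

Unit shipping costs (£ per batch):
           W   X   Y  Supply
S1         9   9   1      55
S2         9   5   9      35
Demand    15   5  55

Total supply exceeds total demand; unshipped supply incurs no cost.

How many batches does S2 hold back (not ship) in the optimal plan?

An optimal plan:
  S1–Y: 55 × £1 = £55
  S2–W: 15 × £9 = £135
  S2–X: 5 × £5 = £25
Total cost = £215.
S2 ships 20 of its 35, leaving 15.

15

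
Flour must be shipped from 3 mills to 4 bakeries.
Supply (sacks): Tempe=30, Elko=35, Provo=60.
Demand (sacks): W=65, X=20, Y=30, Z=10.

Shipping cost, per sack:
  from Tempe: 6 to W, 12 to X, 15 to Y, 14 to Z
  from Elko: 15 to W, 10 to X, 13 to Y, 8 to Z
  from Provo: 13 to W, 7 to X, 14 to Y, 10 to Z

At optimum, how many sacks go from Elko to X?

Optimal shipments:
  Tempe–W: 30 × 6 = 180
  Elko–Y: 25 × 13 = 325
  Elko–Z: 10 × 8 = 80
  Provo–W: 35 × 13 = 455
  Provo–X: 20 × 7 = 140
  Provo–Y: 5 × 14 = 70
Total cost = 1250.
The route Elko→X is not used.

0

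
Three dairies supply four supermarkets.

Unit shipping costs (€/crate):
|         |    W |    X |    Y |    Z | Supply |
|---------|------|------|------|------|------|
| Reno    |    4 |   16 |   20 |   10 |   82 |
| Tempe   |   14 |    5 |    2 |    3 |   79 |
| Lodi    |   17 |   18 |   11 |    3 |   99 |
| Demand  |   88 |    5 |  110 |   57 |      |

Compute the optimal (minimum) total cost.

Optimal allocation:
  Reno->W: 82 × €4 = €328
  Tempe->X: 5 × €5 = €25
  Tempe->Y: 74 × €2 = €148
  Lodi->W: 6 × €17 = €102
  Lodi->Y: 36 × €11 = €396
  Lodi->Z: 57 × €3 = €171
Total = 328 + 25 + 148 + 102 + 396 + 171 = €1170.
(Supply check: Reno ships 82; Tempe ships 79; Lodi ships 99.)

1170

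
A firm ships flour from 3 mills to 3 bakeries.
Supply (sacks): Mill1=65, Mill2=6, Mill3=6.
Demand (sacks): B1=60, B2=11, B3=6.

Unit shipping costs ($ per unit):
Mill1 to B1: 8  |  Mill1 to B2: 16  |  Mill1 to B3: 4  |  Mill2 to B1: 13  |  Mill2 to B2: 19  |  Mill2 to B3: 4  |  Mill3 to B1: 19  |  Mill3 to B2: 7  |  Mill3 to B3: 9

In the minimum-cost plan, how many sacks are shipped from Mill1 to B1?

60

Solving gives:
  Mill1→B1: 60 × $8 = $480
  Mill1→B2: 5 × $16 = $80
  Mill2→B3: 6 × $4 = $24
  Mill3→B2: 6 × $7 = $42
Total cost = $626.
So Mill1→B1 carries 60 sacks.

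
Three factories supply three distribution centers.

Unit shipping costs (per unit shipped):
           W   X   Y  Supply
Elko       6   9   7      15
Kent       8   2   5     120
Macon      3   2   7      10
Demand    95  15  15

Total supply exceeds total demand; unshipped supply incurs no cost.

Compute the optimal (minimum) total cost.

785

An optimal shipping plan:
  Elko->W: 15 × 6 = 90
  Kent->W: 70 × 8 = 560
  Kent->X: 15 × 2 = 30
  Kent->Y: 15 × 5 = 75
  Macon->W: 10 × 3 = 30
Total = 90 + 560 + 30 + 75 + 30 = 785.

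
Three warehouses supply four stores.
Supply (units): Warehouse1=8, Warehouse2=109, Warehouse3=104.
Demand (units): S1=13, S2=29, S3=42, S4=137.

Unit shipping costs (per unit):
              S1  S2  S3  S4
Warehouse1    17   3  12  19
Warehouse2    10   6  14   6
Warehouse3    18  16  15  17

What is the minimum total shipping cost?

2354

Optimal allocation:
  Warehouse1→S2: 8 × 3 = 24
  Warehouse2→S4: 109 × 6 = 654
  Warehouse3→S1: 13 × 18 = 234
  Warehouse3→S2: 21 × 16 = 336
  Warehouse3→S3: 42 × 15 = 630
  Warehouse3→S4: 28 × 17 = 476
Total = 24 + 654 + 234 + 336 + 630 + 476 = 2354.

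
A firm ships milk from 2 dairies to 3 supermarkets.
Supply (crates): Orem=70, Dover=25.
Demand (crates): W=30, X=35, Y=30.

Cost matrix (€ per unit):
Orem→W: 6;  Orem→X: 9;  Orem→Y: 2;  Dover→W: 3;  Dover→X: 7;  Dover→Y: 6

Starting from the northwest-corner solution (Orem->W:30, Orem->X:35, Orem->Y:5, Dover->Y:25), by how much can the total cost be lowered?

175

Current plan cost = 30·6 + 35·9 + 5·2 + 25·6 = €655.
Optimal plan:
  Orem to W: 5 × €6 = €30
  Orem to X: 35 × €9 = €315
  Orem to Y: 30 × €2 = €60
  Dover to W: 25 × €3 = €75
Optimal cost = €480.
Saving = 655 − 480 = €175.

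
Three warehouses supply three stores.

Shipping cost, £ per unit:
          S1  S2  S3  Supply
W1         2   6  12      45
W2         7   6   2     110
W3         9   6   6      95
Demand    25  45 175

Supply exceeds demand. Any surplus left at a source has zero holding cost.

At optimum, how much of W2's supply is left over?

Minimum-cost shipments:
  W1 to S1: 25 units
  W1 to S2: 20 units
  W2 to S3: 110 units
  W3 to S2: 25 units
  W3 to S3: 65 units
Total cost = £930.
W2 ships 110 of its 110, leaving 0.

0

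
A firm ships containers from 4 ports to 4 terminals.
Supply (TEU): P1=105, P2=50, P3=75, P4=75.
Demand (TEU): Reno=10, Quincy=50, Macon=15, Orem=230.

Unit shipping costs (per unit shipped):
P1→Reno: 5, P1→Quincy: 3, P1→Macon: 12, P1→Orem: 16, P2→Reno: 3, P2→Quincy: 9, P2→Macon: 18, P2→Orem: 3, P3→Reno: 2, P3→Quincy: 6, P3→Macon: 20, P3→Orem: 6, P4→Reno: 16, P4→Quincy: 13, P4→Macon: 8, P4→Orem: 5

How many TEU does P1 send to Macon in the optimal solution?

15

Solving gives:
  P1→Reno: 10 × 5 = 50
  P1→Quincy: 50 × 3 = 150
  P1→Macon: 15 × 12 = 180
  P1→Orem: 30 × 16 = 480
  P2→Orem: 50 × 3 = 150
  P3→Orem: 75 × 6 = 450
  P4→Orem: 75 × 5 = 375
Total cost = 1835.
So P1→Macon carries 15 TEU.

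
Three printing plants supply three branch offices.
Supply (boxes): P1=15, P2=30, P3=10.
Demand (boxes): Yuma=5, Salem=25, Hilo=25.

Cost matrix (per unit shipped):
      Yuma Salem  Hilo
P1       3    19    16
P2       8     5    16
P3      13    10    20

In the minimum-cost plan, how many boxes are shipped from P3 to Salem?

The minimum-cost plan:
  P1→Yuma: 5 boxes
  P1→Hilo: 10 boxes
  P2→Salem: 25 boxes
  P2→Hilo: 5 boxes
  P3→Hilo: 10 boxes
Total cost = 580.
The route P3→Salem is not used.

0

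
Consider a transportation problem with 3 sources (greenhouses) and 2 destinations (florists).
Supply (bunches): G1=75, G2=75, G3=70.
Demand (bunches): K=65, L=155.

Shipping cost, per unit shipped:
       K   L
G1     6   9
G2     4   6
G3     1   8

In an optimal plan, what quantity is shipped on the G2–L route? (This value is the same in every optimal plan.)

Solving gives:
  G1–L: 75 × 9 = 675
  G2–L: 75 × 6 = 450
  G3–K: 65 × 1 = 65
  G3–L: 5 × 8 = 40
Total cost = 1230.
So G2→L carries 75 bunches.

75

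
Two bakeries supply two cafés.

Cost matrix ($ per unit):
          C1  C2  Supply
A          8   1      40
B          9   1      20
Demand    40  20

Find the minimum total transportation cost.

A cheapest plan:
  A->C1: 40 × $8 = $320
  B->C2: 20 × $1 = $20
Total = 320 + 20 = $340.
(Supply check: A ships 40; B ships 20.)

340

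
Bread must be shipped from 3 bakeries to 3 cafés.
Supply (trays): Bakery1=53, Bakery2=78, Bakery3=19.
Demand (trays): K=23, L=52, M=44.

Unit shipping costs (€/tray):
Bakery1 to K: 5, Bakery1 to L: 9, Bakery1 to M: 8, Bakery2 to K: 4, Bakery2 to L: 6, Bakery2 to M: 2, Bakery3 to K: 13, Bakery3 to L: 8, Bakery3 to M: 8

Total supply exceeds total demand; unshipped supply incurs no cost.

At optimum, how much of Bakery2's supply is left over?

0

Minimum-cost shipments:
  Bakery1 to K: 23 trays
  Bakery2 to L: 34 trays
  Bakery2 to M: 44 trays
  Bakery3 to L: 18 trays
Total cost = €551.
Bakery2 ships 78 of its 78, leaving 0.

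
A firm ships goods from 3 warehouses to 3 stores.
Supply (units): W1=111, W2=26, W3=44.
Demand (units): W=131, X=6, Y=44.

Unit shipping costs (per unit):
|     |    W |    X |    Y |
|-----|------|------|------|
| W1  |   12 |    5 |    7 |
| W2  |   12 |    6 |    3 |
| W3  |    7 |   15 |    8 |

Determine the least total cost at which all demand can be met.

1586

Optimal allocation:
  W1 to W: 87 units
  W1 to X: 6 units
  W1 to Y: 18 units
  W2 to Y: 26 units
  W3 to W: 44 units
Total cost = 1586.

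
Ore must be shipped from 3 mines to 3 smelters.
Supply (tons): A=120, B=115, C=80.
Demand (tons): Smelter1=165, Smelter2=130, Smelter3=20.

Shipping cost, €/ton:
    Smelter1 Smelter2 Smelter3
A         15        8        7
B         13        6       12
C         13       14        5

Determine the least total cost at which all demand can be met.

3265

One minimum-cost allocation:
  A→Smelter2: 100 tons
  A→Smelter3: 20 tons
  B→Smelter1: 85 tons
  B→Smelter2: 30 tons
  C→Smelter1: 80 tons
Total cost = €3265.
(Supply check: A ships 120; B ships 115; C ships 80.)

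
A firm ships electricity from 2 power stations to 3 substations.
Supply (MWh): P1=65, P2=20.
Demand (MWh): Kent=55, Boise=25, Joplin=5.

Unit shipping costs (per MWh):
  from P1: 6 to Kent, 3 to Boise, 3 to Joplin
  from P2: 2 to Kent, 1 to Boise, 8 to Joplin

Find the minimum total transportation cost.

An optimal shipping plan:
  P1→Kent: 35 × 6 = 210
  P1→Boise: 25 × 3 = 75
  P1→Joplin: 5 × 3 = 15
  P2→Kent: 20 × 2 = 40
Total = 210 + 75 + 15 + 40 = 340.

340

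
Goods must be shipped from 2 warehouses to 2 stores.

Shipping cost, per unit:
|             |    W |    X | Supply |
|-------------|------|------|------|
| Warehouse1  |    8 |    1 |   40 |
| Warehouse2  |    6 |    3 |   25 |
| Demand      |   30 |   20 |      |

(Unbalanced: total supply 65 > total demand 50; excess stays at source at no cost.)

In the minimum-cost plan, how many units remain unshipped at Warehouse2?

Minimum-cost shipments:
  Warehouse1–W: 5 × 8 = 40
  Warehouse1–X: 20 × 1 = 20
  Warehouse2–W: 25 × 6 = 150
Total cost = 210.
Warehouse2 ships 25 of its 25, leaving 0.

0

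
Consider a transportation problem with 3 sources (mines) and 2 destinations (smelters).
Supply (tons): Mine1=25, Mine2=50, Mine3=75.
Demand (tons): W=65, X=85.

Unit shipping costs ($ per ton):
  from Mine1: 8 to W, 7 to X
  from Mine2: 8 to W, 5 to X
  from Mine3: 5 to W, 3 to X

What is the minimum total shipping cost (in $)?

755

One minimum-cost allocation:
  Mine1->W: 25 × $8 = $200
  Mine2->X: 50 × $5 = $250
  Mine3->W: 40 × $5 = $200
  Mine3->X: 35 × $3 = $105
Total = 200 + 250 + 200 + 105 = $755.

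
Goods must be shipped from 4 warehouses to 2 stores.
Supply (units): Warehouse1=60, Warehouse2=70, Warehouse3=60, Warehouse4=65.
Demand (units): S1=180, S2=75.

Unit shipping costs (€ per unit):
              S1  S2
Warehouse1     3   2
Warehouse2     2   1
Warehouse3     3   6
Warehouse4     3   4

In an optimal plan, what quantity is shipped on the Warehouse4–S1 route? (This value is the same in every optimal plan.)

65

The minimum-cost plan:
  Warehouse1–S1: 55 units
  Warehouse1–S2: 5 units
  Warehouse2–S2: 70 units
  Warehouse3–S1: 60 units
  Warehouse4–S1: 65 units
Total cost = €620.
So Warehouse4→S1 carries 65 units.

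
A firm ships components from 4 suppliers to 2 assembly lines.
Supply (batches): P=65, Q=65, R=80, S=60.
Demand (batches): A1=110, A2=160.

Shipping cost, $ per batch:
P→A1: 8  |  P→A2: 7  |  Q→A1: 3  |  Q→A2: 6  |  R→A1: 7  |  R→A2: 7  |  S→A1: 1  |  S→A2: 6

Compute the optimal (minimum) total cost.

Optimal allocation:
  P to A2: 65 × $7 = $455
  Q to A1: 50 × $3 = $150
  Q to A2: 15 × $6 = $90
  R to A2: 80 × $7 = $560
  S to A1: 60 × $1 = $60
Total = 455 + 150 + 90 + 560 + 60 = $1315.
(Supply check: P ships 65; Q ships 65; R ships 80; S ships 60.)

1315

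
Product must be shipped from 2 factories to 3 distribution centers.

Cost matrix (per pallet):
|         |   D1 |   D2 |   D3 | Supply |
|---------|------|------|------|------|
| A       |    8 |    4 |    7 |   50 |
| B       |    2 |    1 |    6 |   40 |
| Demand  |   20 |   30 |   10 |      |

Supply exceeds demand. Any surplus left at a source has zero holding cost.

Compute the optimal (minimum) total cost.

A cheapest plan:
  A–D2: 10 × 4 = 40
  A–D3: 10 × 7 = 70
  B–D1: 20 × 2 = 40
  B–D2: 20 × 1 = 20
Total = 40 + 70 + 40 + 20 = 170.

170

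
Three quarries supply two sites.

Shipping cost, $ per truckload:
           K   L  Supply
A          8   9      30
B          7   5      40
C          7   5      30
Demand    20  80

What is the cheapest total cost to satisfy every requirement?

Optimal allocation:
  A to K: 20 × $8 = $160
  A to L: 10 × $9 = $90
  B to L: 40 × $5 = $200
  C to L: 30 × $5 = $150
Total = 160 + 90 + 200 + 150 = $600.
(Supply check: A ships 30; B ships 40; C ships 30.)

600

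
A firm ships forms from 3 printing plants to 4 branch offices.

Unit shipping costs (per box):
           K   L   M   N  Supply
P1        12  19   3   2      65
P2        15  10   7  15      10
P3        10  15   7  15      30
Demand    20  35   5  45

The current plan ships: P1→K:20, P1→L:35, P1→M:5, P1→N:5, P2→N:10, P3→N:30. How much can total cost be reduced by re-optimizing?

Current plan cost = 20·12 + 35·19 + 5·3 + 5·2 + 10·15 + 30·15 = 1530.
Optimal plan:
  P1->K: 15 × 12 = 180
  P1->M: 5 × 3 = 15
  P1->N: 45 × 2 = 90
  P2->L: 10 × 10 = 100
  P3->K: 5 × 10 = 50
  P3->L: 25 × 15 = 375
Optimal cost = 810.
Saving = 1530 − 810 = 720.

720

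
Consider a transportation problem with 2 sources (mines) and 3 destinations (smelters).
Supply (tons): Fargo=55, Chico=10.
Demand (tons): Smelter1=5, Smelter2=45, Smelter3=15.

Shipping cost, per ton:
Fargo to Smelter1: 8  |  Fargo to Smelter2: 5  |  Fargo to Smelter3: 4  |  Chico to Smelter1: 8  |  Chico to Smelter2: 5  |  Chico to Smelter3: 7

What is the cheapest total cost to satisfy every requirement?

325

Optimal allocation:
  Fargo→Smelter1: 5 × 8 = 40
  Fargo→Smelter2: 35 × 5 = 175
  Fargo→Smelter3: 15 × 4 = 60
  Chico→Smelter2: 10 × 5 = 50
Total = 40 + 175 + 60 + 50 = 325.
(Supply check: Fargo ships 55; Chico ships 10.)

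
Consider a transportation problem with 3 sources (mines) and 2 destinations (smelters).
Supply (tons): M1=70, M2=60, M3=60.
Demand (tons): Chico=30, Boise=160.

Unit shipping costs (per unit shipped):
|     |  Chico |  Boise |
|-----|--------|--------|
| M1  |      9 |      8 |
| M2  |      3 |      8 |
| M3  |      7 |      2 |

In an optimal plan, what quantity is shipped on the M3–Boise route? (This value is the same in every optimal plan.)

Optimal shipments:
  M1–Boise: 70 tons
  M2–Chico: 30 tons
  M2–Boise: 30 tons
  M3–Boise: 60 tons
Total cost = 1010.
So M3→Boise carries 60 tons.

60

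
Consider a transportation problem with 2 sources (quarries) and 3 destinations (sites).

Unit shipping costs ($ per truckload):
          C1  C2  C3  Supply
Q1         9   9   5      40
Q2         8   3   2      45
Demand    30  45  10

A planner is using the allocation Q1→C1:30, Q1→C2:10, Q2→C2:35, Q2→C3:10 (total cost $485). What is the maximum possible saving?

30

Current plan cost = 30·9 + 10·9 + 35·3 + 10·2 = $485.
Optimal plan:
  Q1 to C1: 30 × $9 = $270
  Q1 to C3: 10 × $5 = $50
  Q2 to C2: 45 × $3 = $135
Optimal cost = $455.
Saving = 485 − 455 = $30.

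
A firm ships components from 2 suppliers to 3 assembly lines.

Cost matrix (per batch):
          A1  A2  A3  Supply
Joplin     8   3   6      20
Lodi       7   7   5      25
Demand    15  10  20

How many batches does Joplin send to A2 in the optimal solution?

10

Optimal shipments:
  Joplin to A1: 10 × 8 = 80
  Joplin to A2: 10 × 3 = 30
  Lodi to A1: 5 × 7 = 35
  Lodi to A3: 20 × 5 = 100
Total cost = 245.
So Joplin→A2 carries 10 batches.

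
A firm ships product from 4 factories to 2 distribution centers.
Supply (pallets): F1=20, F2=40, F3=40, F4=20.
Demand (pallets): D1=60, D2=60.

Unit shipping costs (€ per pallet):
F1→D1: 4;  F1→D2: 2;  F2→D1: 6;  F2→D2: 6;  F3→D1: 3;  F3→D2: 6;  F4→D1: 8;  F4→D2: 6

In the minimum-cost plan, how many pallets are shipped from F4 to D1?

0

Solving gives:
  F1→D2: 20 × €2 = €40
  F2→D1: 20 × €6 = €120
  F2→D2: 20 × €6 = €120
  F3→D1: 40 × €3 = €120
  F4→D2: 20 × €6 = €120
Total cost = €520.
The route F4→D1 is not used.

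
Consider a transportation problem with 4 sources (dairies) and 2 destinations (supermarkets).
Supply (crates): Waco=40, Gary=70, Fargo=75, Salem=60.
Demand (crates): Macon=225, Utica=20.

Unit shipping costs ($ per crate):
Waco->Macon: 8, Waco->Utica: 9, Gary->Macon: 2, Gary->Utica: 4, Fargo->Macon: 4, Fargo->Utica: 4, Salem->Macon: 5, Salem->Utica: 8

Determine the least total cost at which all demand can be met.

1060

Optimal allocation:
  Waco->Macon: 40 × $8 = $320
  Gary->Macon: 70 × $2 = $140
  Fargo->Macon: 55 × $4 = $220
  Fargo->Utica: 20 × $4 = $80
  Salem->Macon: 60 × $5 = $300
Total = 320 + 140 + 220 + 80 + 300 = $1060.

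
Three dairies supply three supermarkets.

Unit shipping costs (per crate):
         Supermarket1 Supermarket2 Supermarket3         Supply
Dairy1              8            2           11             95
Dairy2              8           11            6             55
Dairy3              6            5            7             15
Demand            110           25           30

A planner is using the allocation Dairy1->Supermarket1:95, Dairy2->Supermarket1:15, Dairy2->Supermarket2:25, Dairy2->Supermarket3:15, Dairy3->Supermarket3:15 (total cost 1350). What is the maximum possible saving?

270

Current plan cost = 95·8 + 15·8 + 25·11 + 15·6 + 15·7 = 1350.
Optimal plan:
  Dairy1→Supermarket1: 70 × 8 = 560
  Dairy1→Supermarket2: 25 × 2 = 50
  Dairy2→Supermarket1: 25 × 8 = 200
  Dairy2→Supermarket3: 30 × 6 = 180
  Dairy3→Supermarket1: 15 × 6 = 90
Optimal cost = 1080.
Saving = 1350 − 1080 = 270.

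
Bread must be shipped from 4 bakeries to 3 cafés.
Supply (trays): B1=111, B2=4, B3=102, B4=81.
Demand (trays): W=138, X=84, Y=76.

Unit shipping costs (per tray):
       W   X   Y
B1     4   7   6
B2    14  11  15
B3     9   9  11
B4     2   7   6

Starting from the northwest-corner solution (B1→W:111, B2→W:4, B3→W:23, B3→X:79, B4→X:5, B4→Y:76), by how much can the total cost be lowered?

Current plan cost = 111·4 + 4·14 + 23·9 + 79·9 + 5·7 + 76·6 = 1909.
Optimal plan:
  B1→W: 35 × 4 = 140
  B1→Y: 76 × 6 = 456
  B2→X: 4 × 11 = 44
  B3→W: 22 × 9 = 198
  B3→X: 80 × 9 = 720
  B4→W: 81 × 2 = 162
Optimal cost = 1720.
Saving = 1909 − 1720 = 189.

189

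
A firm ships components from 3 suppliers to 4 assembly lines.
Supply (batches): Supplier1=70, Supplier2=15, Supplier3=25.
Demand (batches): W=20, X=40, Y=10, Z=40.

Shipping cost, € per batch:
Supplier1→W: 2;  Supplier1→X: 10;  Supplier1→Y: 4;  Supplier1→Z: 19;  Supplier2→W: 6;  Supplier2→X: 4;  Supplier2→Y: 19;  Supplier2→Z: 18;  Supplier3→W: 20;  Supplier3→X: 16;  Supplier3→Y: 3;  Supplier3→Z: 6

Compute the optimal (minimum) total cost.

One minimum-cost allocation:
  Supplier1->W: 20 × €2 = €40
  Supplier1->X: 25 × €10 = €250
  Supplier1->Y: 10 × €4 = €40
  Supplier1->Z: 15 × €19 = €285
  Supplier2->X: 15 × €4 = €60
  Supplier3->Z: 25 × €6 = €150
Total = 40 + 250 + 40 + 285 + 60 + 150 = €825.
(Supply check: Supplier1 ships 70; Supplier2 ships 15; Supplier3 ships 25.)

825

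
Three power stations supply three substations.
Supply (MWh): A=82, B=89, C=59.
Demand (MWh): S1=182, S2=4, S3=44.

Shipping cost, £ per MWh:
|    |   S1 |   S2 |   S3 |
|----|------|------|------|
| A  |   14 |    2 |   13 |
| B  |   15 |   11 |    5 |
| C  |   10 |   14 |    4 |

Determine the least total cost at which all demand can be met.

2585

Optimal allocation:
  A–S1: 78 × £14 = £1092
  A–S2: 4 × £2 = £8
  B–S1: 45 × £15 = £675
  B–S3: 44 × £5 = £220
  C–S1: 59 × £10 = £590
Total = 1092 + 8 + 675 + 220 + 590 = £2585.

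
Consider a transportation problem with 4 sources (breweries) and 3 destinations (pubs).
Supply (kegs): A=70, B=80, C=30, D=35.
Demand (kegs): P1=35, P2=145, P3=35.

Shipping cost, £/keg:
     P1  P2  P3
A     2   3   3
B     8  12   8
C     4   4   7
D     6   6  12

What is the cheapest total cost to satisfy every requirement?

One minimum-cost allocation:
  A->P2: 70 × £3 = £210
  B->P1: 35 × £8 = £280
  B->P2: 10 × £12 = £120
  B->P3: 35 × £8 = £280
  C->P2: 30 × £4 = £120
  D->P2: 35 × £6 = £210
Total = 210 + 280 + 120 + 280 + 120 + 210 = £1220.

1220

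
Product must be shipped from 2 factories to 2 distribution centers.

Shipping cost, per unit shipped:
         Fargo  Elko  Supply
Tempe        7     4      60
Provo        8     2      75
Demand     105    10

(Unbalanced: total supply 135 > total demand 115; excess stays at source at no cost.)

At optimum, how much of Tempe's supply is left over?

0

An optimal plan:
  Tempe to Fargo: 60 × 7 = 420
  Provo to Fargo: 45 × 8 = 360
  Provo to Elko: 10 × 2 = 20
Total cost = 800.
Tempe ships 60 of its 60, leaving 0.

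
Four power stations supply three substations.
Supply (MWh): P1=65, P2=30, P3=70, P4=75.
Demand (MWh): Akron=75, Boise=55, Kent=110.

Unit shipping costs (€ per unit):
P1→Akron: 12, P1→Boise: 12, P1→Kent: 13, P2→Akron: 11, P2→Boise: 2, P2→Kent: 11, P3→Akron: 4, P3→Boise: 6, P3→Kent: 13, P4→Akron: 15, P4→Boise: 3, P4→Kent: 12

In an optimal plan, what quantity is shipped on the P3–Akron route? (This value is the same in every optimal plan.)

70

Optimal shipments:
  P1–Akron: 5 × €12 = €60
  P1–Kent: 60 × €13 = €780
  P2–Kent: 30 × €11 = €330
  P3–Akron: 70 × €4 = €280
  P4–Boise: 55 × €3 = €165
  P4–Kent: 20 × €12 = €240
Total cost = €1855.
So P3→Akron carries 70 MWh.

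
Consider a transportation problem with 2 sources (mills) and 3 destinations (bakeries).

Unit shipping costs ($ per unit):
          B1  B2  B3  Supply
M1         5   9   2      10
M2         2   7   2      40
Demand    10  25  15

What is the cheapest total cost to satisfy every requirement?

225

A cheapest plan:
  M1 to B3: 10 sacks
  M2 to B1: 10 sacks
  M2 to B2: 25 sacks
  M2 to B3: 5 sacks
Total cost = $225.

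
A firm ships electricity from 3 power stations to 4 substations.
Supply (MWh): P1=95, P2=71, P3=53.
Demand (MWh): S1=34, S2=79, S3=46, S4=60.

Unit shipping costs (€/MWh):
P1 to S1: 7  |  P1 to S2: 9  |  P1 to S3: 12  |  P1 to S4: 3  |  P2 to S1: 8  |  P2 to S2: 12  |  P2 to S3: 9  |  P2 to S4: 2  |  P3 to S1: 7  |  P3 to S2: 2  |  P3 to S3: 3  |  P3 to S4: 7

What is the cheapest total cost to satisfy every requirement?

1147

An optimal shipping plan:
  P1–S1: 34 × €7 = €238
  P1–S2: 61 × €9 = €549
  P2–S3: 11 × €9 = €99
  P2–S4: 60 × €2 = €120
  P3–S2: 18 × €2 = €36
  P3–S3: 35 × €3 = €105
Total = 238 + 549 + 99 + 120 + 36 + 105 = €1147.
(Supply check: P1 ships 95; P2 ships 71; P3 ships 53.)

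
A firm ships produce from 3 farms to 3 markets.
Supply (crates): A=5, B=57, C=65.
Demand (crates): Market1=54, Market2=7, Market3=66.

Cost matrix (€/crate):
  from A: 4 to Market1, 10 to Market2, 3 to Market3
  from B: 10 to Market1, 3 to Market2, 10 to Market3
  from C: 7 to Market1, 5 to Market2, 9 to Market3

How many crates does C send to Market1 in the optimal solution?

54

Solving gives:
  A→Market3: 5 crates
  B→Market2: 7 crates
  B→Market3: 50 crates
  C→Market1: 54 crates
  C→Market3: 11 crates
Total cost = €1013.
So C→Market1 carries 54 crates.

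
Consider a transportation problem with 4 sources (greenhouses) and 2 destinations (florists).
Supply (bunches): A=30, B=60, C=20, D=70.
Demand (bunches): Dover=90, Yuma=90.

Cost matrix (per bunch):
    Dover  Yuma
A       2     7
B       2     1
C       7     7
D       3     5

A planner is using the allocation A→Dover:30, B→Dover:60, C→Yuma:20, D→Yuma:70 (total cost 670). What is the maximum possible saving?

Current plan cost = 30·2 + 60·2 + 20·7 + 70·5 = 670.
Optimal plan:
  A→Dover: 30 bunches
  B→Yuma: 60 bunches
  C→Yuma: 20 bunches
  D→Dover: 60 bunches
  D→Yuma: 10 bunches
Optimal cost = 490.
Saving = 670 − 490 = 180.

180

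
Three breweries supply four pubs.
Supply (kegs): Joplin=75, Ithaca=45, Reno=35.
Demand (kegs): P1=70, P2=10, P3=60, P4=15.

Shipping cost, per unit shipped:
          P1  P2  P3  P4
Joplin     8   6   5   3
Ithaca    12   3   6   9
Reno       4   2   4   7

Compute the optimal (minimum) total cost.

An optimal shipping plan:
  Joplin->P1: 35 kegs
  Joplin->P3: 25 kegs
  Joplin->P4: 15 kegs
  Ithaca->P2: 10 kegs
  Ithaca->P3: 35 kegs
  Reno->P1: 35 kegs
Total cost = 830.

830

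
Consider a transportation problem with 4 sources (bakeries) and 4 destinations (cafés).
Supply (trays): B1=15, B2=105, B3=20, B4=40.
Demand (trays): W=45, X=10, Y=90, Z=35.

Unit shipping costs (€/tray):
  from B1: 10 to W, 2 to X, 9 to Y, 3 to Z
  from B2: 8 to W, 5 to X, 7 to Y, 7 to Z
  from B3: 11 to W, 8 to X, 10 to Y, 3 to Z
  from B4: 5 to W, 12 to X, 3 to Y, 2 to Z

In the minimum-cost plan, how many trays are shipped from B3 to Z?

20

Solving gives:
  B1->Z: 15 × €3 = €45
  B2->W: 45 × €8 = €360
  B2->X: 10 × €5 = €50
  B2->Y: 50 × €7 = €350
  B3->Z: 20 × €3 = €60
  B4->Y: 40 × €3 = €120
Total cost = €985.
So B3→Z carries 20 trays.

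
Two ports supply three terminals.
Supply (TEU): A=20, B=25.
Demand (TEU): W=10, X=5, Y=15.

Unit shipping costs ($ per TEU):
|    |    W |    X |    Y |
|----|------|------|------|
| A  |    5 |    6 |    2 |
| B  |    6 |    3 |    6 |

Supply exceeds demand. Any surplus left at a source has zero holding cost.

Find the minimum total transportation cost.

A cheapest plan:
  A→W: 5 × $5 = $25
  A→Y: 15 × $2 = $30
  B→W: 5 × $6 = $30
  B→X: 5 × $3 = $15
Total = 25 + 30 + 30 + 15 = $100.
(Supply check: A ships 20; B ships 10.)

100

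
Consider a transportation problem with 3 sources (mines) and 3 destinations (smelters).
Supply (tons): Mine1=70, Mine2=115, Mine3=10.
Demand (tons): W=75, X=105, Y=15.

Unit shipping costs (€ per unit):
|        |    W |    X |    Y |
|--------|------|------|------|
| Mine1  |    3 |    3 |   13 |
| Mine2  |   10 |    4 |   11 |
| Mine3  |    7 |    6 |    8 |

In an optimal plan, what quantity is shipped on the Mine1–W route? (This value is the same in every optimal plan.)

70

Solving gives:
  Mine1->W: 70 × €3 = €210
  Mine2->W: 5 × €10 = €50
  Mine2->X: 105 × €4 = €420
  Mine2->Y: 5 × €11 = €55
  Mine3->Y: 10 × €8 = €80
Total cost = €815.
So Mine1→W carries 70 tons.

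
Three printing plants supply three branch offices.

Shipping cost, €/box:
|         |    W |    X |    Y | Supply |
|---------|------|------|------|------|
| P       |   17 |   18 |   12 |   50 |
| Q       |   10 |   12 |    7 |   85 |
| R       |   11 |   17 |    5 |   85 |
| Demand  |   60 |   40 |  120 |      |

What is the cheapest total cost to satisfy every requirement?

2015

One minimum-cost allocation:
  P to X: 15 × €18 = €270
  P to Y: 35 × €12 = €420
  Q to W: 60 × €10 = €600
  Q to X: 25 × €12 = €300
  R to Y: 85 × €5 = €425
Total = 270 + 420 + 600 + 300 + 425 = €2015.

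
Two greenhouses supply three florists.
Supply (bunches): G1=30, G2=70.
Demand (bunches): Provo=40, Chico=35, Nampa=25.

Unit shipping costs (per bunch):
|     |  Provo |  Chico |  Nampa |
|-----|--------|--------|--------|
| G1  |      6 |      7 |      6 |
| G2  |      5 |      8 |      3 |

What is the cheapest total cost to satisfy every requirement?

Optimal allocation:
  G1–Chico: 30 × 7 = 210
  G2–Provo: 40 × 5 = 200
  G2–Chico: 5 × 8 = 40
  G2–Nampa: 25 × 3 = 75
Total = 210 + 200 + 40 + 75 = 525.

525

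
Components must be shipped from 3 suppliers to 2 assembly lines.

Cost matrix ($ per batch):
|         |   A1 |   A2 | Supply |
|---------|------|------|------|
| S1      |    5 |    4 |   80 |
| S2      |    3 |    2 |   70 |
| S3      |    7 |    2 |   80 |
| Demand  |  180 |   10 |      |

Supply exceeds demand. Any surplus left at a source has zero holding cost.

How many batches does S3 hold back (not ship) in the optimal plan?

40

Minimum-cost shipments:
  S1 to A1: 80 × $5 = $400
  S2 to A1: 70 × $3 = $210
  S3 to A1: 30 × $7 = $210
  S3 to A2: 10 × $2 = $20
Total cost = $840.
S3 ships 40 of its 80, leaving 40.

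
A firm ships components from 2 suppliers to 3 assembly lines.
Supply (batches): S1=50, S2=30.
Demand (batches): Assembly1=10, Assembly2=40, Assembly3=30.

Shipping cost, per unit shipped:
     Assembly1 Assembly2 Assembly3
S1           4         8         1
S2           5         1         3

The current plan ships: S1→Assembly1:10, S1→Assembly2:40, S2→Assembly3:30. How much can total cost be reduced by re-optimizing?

270

Current plan cost = 10·4 + 40·8 + 30·3 = 450.
Optimal plan:
  S1→Assembly1: 10 × 4 = 40
  S1→Assembly2: 10 × 8 = 80
  S1→Assembly3: 30 × 1 = 30
  S2→Assembly2: 30 × 1 = 30
Optimal cost = 180.
Saving = 450 − 180 = 270.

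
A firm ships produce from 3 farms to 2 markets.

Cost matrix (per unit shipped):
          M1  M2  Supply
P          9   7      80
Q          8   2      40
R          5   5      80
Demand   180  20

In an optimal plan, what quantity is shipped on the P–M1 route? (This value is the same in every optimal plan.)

Optimal shipments:
  P to M1: 80 × 9 = 720
  Q to M1: 20 × 8 = 160
  Q to M2: 20 × 2 = 40
  R to M1: 80 × 5 = 400
Total cost = 1320.
So P→M1 carries 80 crates.

80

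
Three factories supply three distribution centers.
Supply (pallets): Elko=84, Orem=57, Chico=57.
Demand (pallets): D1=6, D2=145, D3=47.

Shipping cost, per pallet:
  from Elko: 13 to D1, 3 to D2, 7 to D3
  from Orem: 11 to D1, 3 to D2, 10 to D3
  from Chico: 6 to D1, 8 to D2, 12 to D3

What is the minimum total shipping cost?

An optimal shipping plan:
  Elko to D2: 37 × 3 = 111
  Elko to D3: 47 × 7 = 329
  Orem to D2: 57 × 3 = 171
  Chico to D1: 6 × 6 = 36
  Chico to D2: 51 × 8 = 408
Total = 111 + 329 + 171 + 36 + 408 = 1055.

1055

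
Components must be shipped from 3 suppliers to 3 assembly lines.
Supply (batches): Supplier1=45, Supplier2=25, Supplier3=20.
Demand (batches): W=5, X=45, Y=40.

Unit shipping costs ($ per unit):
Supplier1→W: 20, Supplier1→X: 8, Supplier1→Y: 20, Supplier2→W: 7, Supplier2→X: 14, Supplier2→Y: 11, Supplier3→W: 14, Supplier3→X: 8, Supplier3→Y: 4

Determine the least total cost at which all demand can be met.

695

An optimal shipping plan:
  Supplier1–X: 45 × $8 = $360
  Supplier2–W: 5 × $7 = $35
  Supplier2–Y: 20 × $11 = $220
  Supplier3–Y: 20 × $4 = $80
Total = 360 + 35 + 220 + 80 = $695.
(Supply check: Supplier1 ships 45; Supplier2 ships 25; Supplier3 ships 20.)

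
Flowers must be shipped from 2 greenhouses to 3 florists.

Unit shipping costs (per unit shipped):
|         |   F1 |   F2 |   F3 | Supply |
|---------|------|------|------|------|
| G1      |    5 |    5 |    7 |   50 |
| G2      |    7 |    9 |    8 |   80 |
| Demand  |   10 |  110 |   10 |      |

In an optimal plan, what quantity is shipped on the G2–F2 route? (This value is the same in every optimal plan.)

The minimum-cost plan:
  G1–F2: 50 × 5 = 250
  G2–F1: 10 × 7 = 70
  G2–F2: 60 × 9 = 540
  G2–F3: 10 × 8 = 80
Total cost = 940.
So G2→F2 carries 60 bunches.

60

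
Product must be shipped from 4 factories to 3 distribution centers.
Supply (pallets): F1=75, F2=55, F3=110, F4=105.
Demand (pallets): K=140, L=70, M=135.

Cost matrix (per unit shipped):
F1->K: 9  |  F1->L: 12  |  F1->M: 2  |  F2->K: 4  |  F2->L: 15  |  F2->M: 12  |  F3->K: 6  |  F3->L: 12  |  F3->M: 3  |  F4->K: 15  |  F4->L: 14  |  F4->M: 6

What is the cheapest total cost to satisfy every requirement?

2145

An optimal shipping plan:
  F1->M: 75 × 2 = 150
  F2->K: 55 × 4 = 220
  F3->K: 85 × 6 = 510
  F3->M: 25 × 3 = 75
  F4->L: 70 × 14 = 980
  F4->M: 35 × 6 = 210
Total = 150 + 220 + 510 + 75 + 980 + 210 = 2145.
(Supply check: F1 ships 75; F2 ships 55; F3 ships 110; F4 ships 105.)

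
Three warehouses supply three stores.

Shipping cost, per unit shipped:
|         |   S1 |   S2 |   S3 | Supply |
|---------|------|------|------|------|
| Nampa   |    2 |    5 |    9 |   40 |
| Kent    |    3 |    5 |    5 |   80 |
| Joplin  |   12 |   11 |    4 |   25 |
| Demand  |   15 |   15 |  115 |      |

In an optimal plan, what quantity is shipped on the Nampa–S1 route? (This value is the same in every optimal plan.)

Optimal shipments:
  Nampa–S1: 15 × 2 = 30
  Nampa–S2: 15 × 5 = 75
  Nampa–S3: 10 × 9 = 90
  Kent–S3: 80 × 5 = 400
  Joplin–S3: 25 × 4 = 100
Total cost = 695.
So Nampa→S1 carries 15 units.

15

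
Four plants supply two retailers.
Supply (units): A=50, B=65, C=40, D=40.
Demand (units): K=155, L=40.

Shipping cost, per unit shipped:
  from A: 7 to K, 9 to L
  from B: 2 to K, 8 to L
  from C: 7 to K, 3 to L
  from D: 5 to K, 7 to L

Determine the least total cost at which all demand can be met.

800

One minimum-cost allocation:
  A→K: 50 units
  B→K: 65 units
  C→L: 40 units
  D→K: 40 units
Total cost = 800.
(Supply check: A ships 50; B ships 65; C ships 40; D ships 40.)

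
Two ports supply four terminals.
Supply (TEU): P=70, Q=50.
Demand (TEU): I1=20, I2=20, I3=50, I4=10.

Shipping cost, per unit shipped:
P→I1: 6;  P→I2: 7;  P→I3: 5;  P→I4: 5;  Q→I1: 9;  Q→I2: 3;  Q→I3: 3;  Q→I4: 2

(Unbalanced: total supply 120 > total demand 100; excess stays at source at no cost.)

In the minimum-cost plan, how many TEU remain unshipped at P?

Minimum-cost shipments:
  P to I1: 20 × 6 = 120
  P to I3: 30 × 5 = 150
  Q to I2: 20 × 3 = 60
  Q to I3: 20 × 3 = 60
  Q to I4: 10 × 2 = 20
Total cost = 410.
P ships 50 of its 70, leaving 20.

20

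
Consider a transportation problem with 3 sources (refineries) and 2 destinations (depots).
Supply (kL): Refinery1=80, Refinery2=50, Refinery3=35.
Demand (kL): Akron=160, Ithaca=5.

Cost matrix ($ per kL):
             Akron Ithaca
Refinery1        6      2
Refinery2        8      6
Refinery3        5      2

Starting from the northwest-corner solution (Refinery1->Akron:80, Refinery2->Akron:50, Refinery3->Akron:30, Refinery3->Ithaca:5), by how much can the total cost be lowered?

5

Current plan cost = 80·6 + 50·8 + 30·5 + 5·2 = $1040.
Optimal plan:
  Refinery1->Akron: 75 × $6 = $450
  Refinery1->Ithaca: 5 × $2 = $10
  Refinery2->Akron: 50 × $8 = $400
  Refinery3->Akron: 35 × $5 = $175
Optimal cost = $1035.
Saving = 1040 − 1035 = $5.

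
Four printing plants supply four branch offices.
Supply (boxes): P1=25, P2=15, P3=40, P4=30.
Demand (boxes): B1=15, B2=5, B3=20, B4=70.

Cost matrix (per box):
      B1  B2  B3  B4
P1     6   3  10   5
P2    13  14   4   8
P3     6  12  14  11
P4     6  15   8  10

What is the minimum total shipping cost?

An optimal shipping plan:
  P1–B2: 5 × 3 = 15
  P1–B4: 20 × 5 = 100
  P2–B3: 15 × 4 = 60
  P3–B1: 15 × 6 = 90
  P3–B4: 25 × 11 = 275
  P4–B3: 5 × 8 = 40
  P4–B4: 25 × 10 = 250
Total = 15 + 100 + 60 + 90 + 275 + 40 + 250 = 830.

830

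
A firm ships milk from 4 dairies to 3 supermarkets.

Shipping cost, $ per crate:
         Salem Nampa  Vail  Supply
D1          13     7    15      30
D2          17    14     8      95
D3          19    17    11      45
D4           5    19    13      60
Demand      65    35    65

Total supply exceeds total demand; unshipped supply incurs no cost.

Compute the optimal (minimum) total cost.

1185

An optimal shipping plan:
  D1 to Nampa: 30 × $7 = $210
  D2 to Salem: 5 × $17 = $85
  D2 to Nampa: 5 × $14 = $70
  D2 to Vail: 65 × $8 = $520
  D4 to Salem: 60 × $5 = $300
Total = 210 + 85 + 70 + 520 + 300 = $1185.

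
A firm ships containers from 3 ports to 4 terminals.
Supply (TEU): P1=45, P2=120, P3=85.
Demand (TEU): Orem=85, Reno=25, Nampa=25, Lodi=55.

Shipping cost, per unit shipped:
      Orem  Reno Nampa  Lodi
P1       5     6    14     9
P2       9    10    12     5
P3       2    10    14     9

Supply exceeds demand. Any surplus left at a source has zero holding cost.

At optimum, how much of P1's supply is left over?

Minimum-cost shipments:
  P1→Reno: 25 × 6 = 150
  P2→Nampa: 25 × 12 = 300
  P2→Lodi: 55 × 5 = 275
  P3→Orem: 85 × 2 = 170
Total cost = 895.
P1 ships 25 of its 45, leaving 20.

20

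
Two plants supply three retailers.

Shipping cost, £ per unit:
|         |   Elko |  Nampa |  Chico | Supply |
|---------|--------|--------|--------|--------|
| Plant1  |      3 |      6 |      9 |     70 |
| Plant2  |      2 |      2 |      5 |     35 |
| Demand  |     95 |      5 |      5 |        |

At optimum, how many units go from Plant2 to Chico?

Optimal shipments:
  Plant1->Elko: 70 × £3 = £210
  Plant2->Elko: 25 × £2 = £50
  Plant2->Nampa: 5 × £2 = £10
  Plant2->Chico: 5 × £5 = £25
Total cost = £295.
So Plant2→Chico carries 5 units.

5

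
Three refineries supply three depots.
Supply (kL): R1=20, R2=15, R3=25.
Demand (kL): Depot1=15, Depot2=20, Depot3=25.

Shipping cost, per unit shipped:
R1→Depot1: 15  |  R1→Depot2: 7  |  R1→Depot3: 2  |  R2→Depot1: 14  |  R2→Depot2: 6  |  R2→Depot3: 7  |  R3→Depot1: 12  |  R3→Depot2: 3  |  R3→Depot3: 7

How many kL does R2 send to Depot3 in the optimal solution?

5

The minimum-cost plan:
  R1 to Depot3: 20 × 2 = 40
  R2 to Depot1: 10 × 14 = 140
  R2 to Depot3: 5 × 7 = 35
  R3 to Depot1: 5 × 12 = 60
  R3 to Depot2: 20 × 3 = 60
Total cost = 335.
So R2→Depot3 carries 5 kL.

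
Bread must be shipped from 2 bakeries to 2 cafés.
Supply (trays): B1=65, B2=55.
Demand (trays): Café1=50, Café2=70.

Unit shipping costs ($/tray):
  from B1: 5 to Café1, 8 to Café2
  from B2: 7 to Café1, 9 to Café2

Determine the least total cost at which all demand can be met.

865

One minimum-cost allocation:
  B1→Café1: 50 × $5 = $250
  B1→Café2: 15 × $8 = $120
  B2→Café2: 55 × $9 = $495
Total = 250 + 120 + 495 = $865.
(Supply check: B1 ships 65; B2 ships 55.)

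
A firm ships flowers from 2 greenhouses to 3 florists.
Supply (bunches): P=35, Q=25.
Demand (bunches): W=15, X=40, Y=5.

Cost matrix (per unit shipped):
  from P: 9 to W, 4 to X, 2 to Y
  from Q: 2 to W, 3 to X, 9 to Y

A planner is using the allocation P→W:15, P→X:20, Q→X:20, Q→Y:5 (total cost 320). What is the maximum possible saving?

130

Current plan cost = 15·9 + 20·4 + 20·3 + 5·9 = 320.
Optimal plan:
  P–X: 30 × 4 = 120
  P–Y: 5 × 2 = 10
  Q–W: 15 × 2 = 30
  Q–X: 10 × 3 = 30
Optimal cost = 190.
Saving = 320 − 190 = 130.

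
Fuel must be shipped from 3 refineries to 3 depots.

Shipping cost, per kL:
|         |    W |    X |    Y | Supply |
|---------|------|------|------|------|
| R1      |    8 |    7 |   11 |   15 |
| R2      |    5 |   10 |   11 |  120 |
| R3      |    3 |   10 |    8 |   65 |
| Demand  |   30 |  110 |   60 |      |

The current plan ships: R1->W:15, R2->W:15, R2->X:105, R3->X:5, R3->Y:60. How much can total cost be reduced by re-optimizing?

Current plan cost = 15·8 + 15·5 + 105·10 + 5·10 + 60·8 = 1775.
Optimal plan:
  R1–X: 15 kL
  R2–W: 25 kL
  R2–X: 95 kL
  R3–W: 5 kL
  R3–Y: 60 kL
Optimal cost = 1675.
Saving = 1775 − 1675 = 100.

100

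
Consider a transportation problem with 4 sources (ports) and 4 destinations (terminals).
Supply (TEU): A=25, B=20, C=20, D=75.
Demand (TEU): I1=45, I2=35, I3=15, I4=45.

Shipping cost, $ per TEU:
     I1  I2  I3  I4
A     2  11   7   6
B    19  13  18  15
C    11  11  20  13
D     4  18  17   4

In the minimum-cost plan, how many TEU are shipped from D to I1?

30

The minimum-cost plan:
  A–I1: 10 TEU
  A–I3: 15 TEU
  B–I2: 20 TEU
  C–I1: 5 TEU
  C–I2: 15 TEU
  D–I1: 30 TEU
  D–I4: 45 TEU
Total cost = $905.
So D→I1 carries 30 TEU.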